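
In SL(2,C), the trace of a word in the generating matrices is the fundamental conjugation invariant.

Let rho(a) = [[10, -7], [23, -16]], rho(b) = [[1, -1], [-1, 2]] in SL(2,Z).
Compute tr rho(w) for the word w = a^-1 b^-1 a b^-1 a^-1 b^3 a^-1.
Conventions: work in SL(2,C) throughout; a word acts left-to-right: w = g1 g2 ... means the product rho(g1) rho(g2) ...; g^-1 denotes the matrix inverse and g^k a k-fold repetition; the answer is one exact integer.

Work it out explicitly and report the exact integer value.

rho(a^-1) = [[-16, 7], [-23, 10]]
... * rho(b^-1) = [[2, 1], [1, 1]]  ->  [[-25, -9], [-36, -13]]
... * rho(a) = [[10, -7], [23, -16]]  ->  [[-457, 319], [-659, 460]]
... * rho(b^-1) = [[2, 1], [1, 1]]  ->  [[-595, -138], [-858, -199]]
... * rho(a^-1) = [[-16, 7], [-23, 10]]  ->  [[12694, -5545], [18305, -7996]]
... * rho(b) = [[1, -1], [-1, 2]]  ->  [[18239, -23784], [26301, -34297]]
... * rho(b) = [[1, -1], [-1, 2]]  ->  [[42023, -65807], [60598, -94895]]
... * rho(b) = [[1, -1], [-1, 2]]  ->  [[107830, -173637], [155493, -250388]]
... * rho(a^-1) = [[-16, 7], [-23, 10]]  ->  [[2268371, -981560], [3271036, -1415429]]
tr = 2268371 + -1415429 = 852942

852942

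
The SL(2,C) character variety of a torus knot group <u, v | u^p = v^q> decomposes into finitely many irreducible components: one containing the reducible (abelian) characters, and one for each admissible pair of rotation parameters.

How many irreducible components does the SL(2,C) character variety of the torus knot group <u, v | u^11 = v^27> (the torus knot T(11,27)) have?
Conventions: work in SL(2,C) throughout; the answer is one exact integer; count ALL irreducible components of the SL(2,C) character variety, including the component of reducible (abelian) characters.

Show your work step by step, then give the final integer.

Gamma = < u, v | u^11 = v^27 > (torus knot T(11,27)); the central element u^11 = v^27 acts as +I or -I in any irreducible SL(2,C) representation.
So on each irreducible component the traces are pinned: tr(u) = 2*cos(pi*alpha/11) with 1 <= alpha <= 10, tr(v) = 2*cos(pi*beta/27) with 1 <= beta <= 26.
Consistency of u^11 = (-1)^alpha I with v^27 = (-1)^beta I forces alpha = beta (mod 2).
Enumerate parity-matched pairs: 5*13 odd-odd plus 5*13 even-even gives 130.
Total: 130 irreducible-character components + 1 reducible (abelian) component = 131.

131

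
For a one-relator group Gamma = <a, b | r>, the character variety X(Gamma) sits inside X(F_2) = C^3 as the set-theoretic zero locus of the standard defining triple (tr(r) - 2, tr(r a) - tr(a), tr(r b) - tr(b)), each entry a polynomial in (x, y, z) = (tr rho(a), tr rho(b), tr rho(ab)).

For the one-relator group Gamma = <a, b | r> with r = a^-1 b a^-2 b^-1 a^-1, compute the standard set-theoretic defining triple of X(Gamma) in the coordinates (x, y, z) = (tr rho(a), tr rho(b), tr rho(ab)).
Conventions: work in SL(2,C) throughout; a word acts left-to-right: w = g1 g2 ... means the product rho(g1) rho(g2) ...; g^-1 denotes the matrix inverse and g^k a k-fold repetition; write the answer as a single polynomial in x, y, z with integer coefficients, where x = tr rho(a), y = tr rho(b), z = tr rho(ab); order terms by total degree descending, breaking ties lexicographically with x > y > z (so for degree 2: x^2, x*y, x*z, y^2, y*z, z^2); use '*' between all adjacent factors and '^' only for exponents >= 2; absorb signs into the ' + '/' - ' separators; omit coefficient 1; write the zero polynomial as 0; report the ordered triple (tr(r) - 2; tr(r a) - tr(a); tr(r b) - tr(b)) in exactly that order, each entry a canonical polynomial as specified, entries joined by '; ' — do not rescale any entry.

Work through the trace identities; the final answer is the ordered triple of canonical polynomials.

use: trace(a^-1 b) = trace(b)*trace(a) - trace(b a)  (eliminate a^-1) = x*y - z
trace(a^-2 b) = trace(a^-1 b)*trace(a) - trace(a^-1 b a)  (eliminate a^-1) = x^2*y - x*z - y
trace(b a^-3) = trace(a^-2 b)*trace(a) - trace(a^-2 b a)  (eliminate a^-1) = x^3*y - x^2*z - 2*x*y + z
trace(a^-2 b a^-2) = trace(b a^-3)*trace(a) - trace(b a^-2)  (eliminate a^-1) = x^4*y - x^3*z - 3*x^2*y + 2*x*z + y
trace(b^2) = trace(b)*trace(b) - trace(1)  (reduce the b square) = y^2 - 2
trace(b^2 a) = trace(b)*trace(a b) - trace(a)  (reduce the b square) = y*z - x
trace(b^2 a^-1) = trace(b^2)*trace(a) - trace(b^2 a)  (eliminate a^-1) = x*y^2 - y*z - x
trace(b a^-2 b) = trace(b^2 a^-1)*trace(a) - trace(b^2)  (eliminate a^-1) = x^2*y^2 - x*y*z - x^2 - y^2 + 2
use: trace(b a b a) = trace(b a)*trace(b a) - trace(1)  (split on b) = z^2 - 2
use: trace(a^-1 b a b) = trace(b a b)*trace(a) - trace(b a b a)  (eliminate a^-1) = x*y*z - x^2 - z^2 + 2
trace(b a^-2 b a) = trace(a^-1 b a b)*trace(a) - trace(a^-1 b a b a)  (eliminate a^-1) = x^2*y*z - x^3 - x*z^2 - y*z + 3*x
trace(a^-1 b a^-2 b) = trace(b a^-2 b)*trace(a) - trace(b a^-2 b a)  (eliminate a^-1) = x^3*y^2 - 2*x^2*y*z - x*y^2 + x*z^2 + y*z - x
trace(a^-2 b a^-2 b) = trace(a^-1 b a^-2 b)*trace(a) - trace(a^-1 b a^-2 b a)  (eliminate a^-1) = x^4*y^2 - 2*x^3*y*z - 2*x^2*y^2 + x^2*z^2 + 2*x*y*z + y^2 - 2
apply: trace(a^-1 b a^-2 b^-1 a^-1) = trace(a^-2 b a^-2)*trace(b) - trace(a^-2 b a^-2 b)  (eliminate b^-1) = x^3*y*z - x^2*y^2 - x^2*z^2 + 2
use: trace(b a^-1 b^-1 a) = trace(a b a^-1)*trace(b) - trace(a b a^-1 b) = -x*y*z + x^2 + y^2 + z^2 - 2
use: trace(a^-1 b^-1 a^-1 b) = trace(b a^-1 b^-1)*trace(a) - trace(b a^-1 b^-1 a) = x*y*z - y^2 - z^2 + 2
apply: trace(a^-1 b a^-2 b^-1) = trace(a^-1 b^-1 a^-1 b)*trace(a) - trace(a^-1 b^-1 a^-1 b a) = x^2*y*z - x*y^2 - x*z^2 + x
trace(a b^2 a) = trace(a)*trace(b^2 a) - trace(b^2) = x*y*z - x^2 - y^2 + 2
apply: trace(a b a) = trace(a)*trace(b a) - trace(b) = x*z - y
use: trace(a b^2 a b) = trace(b)*trace(a b a b) - trace(a b a) = y*z^2 - x*z - y
trace(b^-1 a b^2 a) = trace(a b^2 a)*trace(b) - trace(a b^2 a b) = x*y^2*z - x^2*y - y^3 - y*z^2 + x*z + 3*y
apply: trace(b^2 a^-1 b^-1 a) = trace(b^-1 a b^2)*trace(a) - trace(b^-1 a b^2 a) = -x*y^2*z + x^2*y + y^3 + y*z^2 - 3*y
trace(b^-1 a^-1 b^2 a^-1) = trace(b^2 a^-1 b^-1)*trace(a) - trace(b^2 a^-1 b^-1 a) = x*y^2*z - y^3 - y*z^2 - x*z + 3*y
trace(b a^-2 b^-1 a^-1 b) = trace(b^-1 a^-1 b^2 a^-1)*trace(a) - trace(b^-1 a^-1 b^2) = x^2*y^2*z - x*y^3 - x*y*z^2 - x^2*z + 2*x*y + z
trace(b a b a b a) = trace(a b)*trace(a b a b) - trace(a^-1 b^-1)   [split at repeated a] = z^3 - 3*z
trace(b a b a b a^-1) = trace(b a b a b)*trace(a) - trace(b a b a b a) = x*y*z^2 - x^2*z - z^3 - x*y + 3*z
trace(a b a b a^-2 b) = trace(b a b a b a^-1)*trace(a) - trace(b a b a b) = x^2*y*z^2 - x^3*z - x*z^3 - x^2*y - y*z^2 + 4*x*z + y
trace(b a b a^-2 b^-1 a) = trace(a b a b a^-2)*trace(b) - trace(a b a b a^-2 b) = -x^2*y*z^2 + x^3*z + x*y^2*z + x*z^3 - 4*x*z + y
apply: trace(b a^-2 b^-1 a^-1 b a) = trace(b a b a^-2 b^-1)*trace(a) - trace(b a b a^-2 b^-1 a) = x^2*y*z^2 - x^3*z - x*y^2*z - x*z^3 + x^2*y + 3*x*z - y
trace(a^-1 b a^-2 b^-1 a^-1 b) = trace(b a^-2 b^-1 a^-1 b)*trace(a) - trace(b a^-2 b^-1 a^-1 b a) = x^3*y^2*z - x^2*y^3 - 2*x^2*y*z^2 + x*y^2*z + x*z^3 + x^2*y - 2*x*z + y
assemble the triple (trace(r) - 2; trace(r a) - x; trace(r b) - y)

x^3*y*z - x^2*y^2 - x^2*z^2; x^2*y*z - x*y^2 - x*z^2; x^3*y^2*z - x^2*y^3 - 2*x^2*y*z^2 + x*y^2*z + x*z^3 + x^2*y - 2*x*z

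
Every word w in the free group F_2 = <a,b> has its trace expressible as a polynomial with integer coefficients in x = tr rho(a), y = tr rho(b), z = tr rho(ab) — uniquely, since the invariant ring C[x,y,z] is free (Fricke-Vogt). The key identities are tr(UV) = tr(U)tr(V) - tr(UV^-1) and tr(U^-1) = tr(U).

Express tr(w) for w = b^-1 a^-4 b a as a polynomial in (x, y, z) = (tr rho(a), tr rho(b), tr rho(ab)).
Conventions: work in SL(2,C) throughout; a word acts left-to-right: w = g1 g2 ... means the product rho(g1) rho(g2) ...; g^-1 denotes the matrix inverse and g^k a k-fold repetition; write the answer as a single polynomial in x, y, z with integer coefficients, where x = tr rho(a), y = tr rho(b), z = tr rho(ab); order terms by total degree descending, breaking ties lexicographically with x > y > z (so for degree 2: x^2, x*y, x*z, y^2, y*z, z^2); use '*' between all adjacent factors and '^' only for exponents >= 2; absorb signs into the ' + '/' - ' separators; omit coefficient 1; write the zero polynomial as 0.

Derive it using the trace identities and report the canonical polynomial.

apply: tr(a^-1 b) = tr(b) * tr(a) - tr(b a) = x*y - z
tr(b a b) = tr(b) * tr(a b) - tr(a) = y*z - x
tr(b a b a) = tr(b a) * tr(b a) - tr(1) = z^2 - 2
tr(a^-1 b a b) = tr(b a b) * tr(a) - tr(b a b a) = x*y*z - x^2 - z^2 + 2
tr(a^-2 b a b) = tr(a^-1 b a b) * tr(a) - tr(a^-1 b a b a) = x^2*y*z - x^3 - x*z^2 - y*z + 3*x
use: tr(b a b^-1 a^-2) = tr(a^-2 b a) * tr(b) - tr(a^-2 b a b) = -x^2*y*z + x^3 + x*y^2 + x*z^2 - 3*x
apply: tr(a b a) = tr(a) * tr(b a) - tr(b) = x*z - y
use: tr(b a b^-1 a) = tr(a b a) * tr(b) - tr(a b a b) = x*y*z - y^2 - z^2 + 2
tr(b a b^-1 a^-1) = tr(b a b^-1) * tr(a) - tr(b a b^-1 a) = -x*y*z + x^2 + y^2 + z^2 - 2
tr(a^-3 b a b^-1) = tr(b a b^-1 a^-2) * tr(a) - tr(b a b^-1 a^-1) = -x^3*y*z + x^4 + x^2*y^2 + x^2*z^2 + x*y*z - 4*x^2 - y^2 - z^2 + 2
tr(b^-1 a^-4 b a) = tr(a^-3 b a b^-1) * tr(a) - tr(a^-3 b a b^-1 a) = -x^4*y*z + x^5 + x^3*y^2 + x^3*z^2 + 2*x^2*y*z - 5*x^3 - 2*x*y^2 - 2*x*z^2 + 5*x

-x^4*y*z + x^5 + x^3*y^2 + x^3*z^2 + 2*x^2*y*z - 5*x^3 - 2*x*y^2 - 2*x*z^2 + 5*x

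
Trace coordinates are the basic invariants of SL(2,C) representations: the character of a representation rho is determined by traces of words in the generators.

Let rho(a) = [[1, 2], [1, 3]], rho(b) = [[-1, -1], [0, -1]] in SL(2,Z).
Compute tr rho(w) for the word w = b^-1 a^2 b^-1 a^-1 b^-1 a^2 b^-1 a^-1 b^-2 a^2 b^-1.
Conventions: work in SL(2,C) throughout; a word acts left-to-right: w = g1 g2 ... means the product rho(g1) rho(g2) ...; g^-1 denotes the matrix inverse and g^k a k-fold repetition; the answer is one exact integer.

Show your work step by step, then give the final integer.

-92

rho(b^-1) = [[-1, 1], [0, -1]]
... * rho(a) = [[1, 2], [1, 3]]  ->  [[0, 1], [-1, -3]]
... * rho(a) = [[1, 2], [1, 3]]  ->  [[1, 3], [-4, -11]]
... * rho(b^-1) = [[-1, 1], [0, -1]]  ->  [[-1, -2], [4, 7]]
... * rho(a^-1) = [[3, -2], [-1, 1]]  ->  [[-1, 0], [5, -1]]
... * rho(b^-1) = [[-1, 1], [0, -1]]  ->  [[1, -1], [-5, 6]]
... * rho(a) = [[1, 2], [1, 3]]  ->  [[0, -1], [1, 8]]
... * rho(a) = [[1, 2], [1, 3]]  ->  [[-1, -3], [9, 26]]
... * rho(b^-1) = [[-1, 1], [0, -1]]  ->  [[1, 2], [-9, -17]]
... * rho(a^-1) = [[3, -2], [-1, 1]]  ->  [[1, 0], [-10, 1]]
... * rho(b^-1) = [[-1, 1], [0, -1]]  ->  [[-1, 1], [10, -11]]
... * rho(b^-1) = [[-1, 1], [0, -1]]  ->  [[1, -2], [-10, 21]]
... * rho(a) = [[1, 2], [1, 3]]  ->  [[-1, -4], [11, 43]]
... * rho(a) = [[1, 2], [1, 3]]  ->  [[-5, -14], [54, 151]]
... * rho(b^-1) = [[-1, 1], [0, -1]]  ->  [[5, 9], [-54, -97]]
tr = 5 + -97 = -92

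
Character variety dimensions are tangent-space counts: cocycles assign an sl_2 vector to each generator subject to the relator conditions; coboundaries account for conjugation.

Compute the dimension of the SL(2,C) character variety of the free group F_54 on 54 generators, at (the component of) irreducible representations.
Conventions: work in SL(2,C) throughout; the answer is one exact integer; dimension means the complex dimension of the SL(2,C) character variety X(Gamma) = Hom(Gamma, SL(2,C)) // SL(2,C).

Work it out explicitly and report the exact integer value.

159

Gamma = F_54 has 54 generators and no relators.
So Z^1 = (sl_2)^54 in full: dim Z^1 = 162.
Irreducibility makes the coboundary map sl_2 -> Z^1 injective (trivial centralizer), so dim B^1 = 3.
dim H^1 = 162 - 3 = 159, which is dim X.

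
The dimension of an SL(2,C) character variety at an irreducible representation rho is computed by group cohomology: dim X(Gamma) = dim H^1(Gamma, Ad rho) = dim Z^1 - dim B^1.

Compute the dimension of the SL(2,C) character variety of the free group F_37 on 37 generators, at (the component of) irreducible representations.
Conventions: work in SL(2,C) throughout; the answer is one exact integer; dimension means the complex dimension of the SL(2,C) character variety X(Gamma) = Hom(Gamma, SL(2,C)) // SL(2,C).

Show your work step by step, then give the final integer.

108

The free group F_37: 37 generators, no relators.
So Z^1 = (sl_2)^37 in full: dim Z^1 = 111.
Irreducibility makes the coboundary map sl_2 -> Z^1 injective (trivial centralizer), so dim B^1 = 3.
dim H^1 = 111 - 3 = 108, which is dim X.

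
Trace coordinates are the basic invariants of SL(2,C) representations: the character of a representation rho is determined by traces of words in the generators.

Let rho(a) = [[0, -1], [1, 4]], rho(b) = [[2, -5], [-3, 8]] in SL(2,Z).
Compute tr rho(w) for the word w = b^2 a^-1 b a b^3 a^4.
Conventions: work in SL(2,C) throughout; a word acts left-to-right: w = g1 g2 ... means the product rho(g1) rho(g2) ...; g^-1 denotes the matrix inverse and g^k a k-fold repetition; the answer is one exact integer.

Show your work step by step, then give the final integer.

rho(b) = [[2, -5], [-3, 8]]
... * rho(b) = [[2, -5], [-3, 8]]  ->  [[19, -50], [-30, 79]]
... * rho(a^-1) = [[4, 1], [-1, 0]]  ->  [[126, 19], [-199, -30]]
... * rho(b) = [[2, -5], [-3, 8]]  ->  [[195, -478], [-308, 755]]
... * rho(a) = [[0, -1], [1, 4]]  ->  [[-478, -2107], [755, 3328]]
... * rho(b) = [[2, -5], [-3, 8]]  ->  [[5365, -14466], [-8474, 22849]]
... * rho(b) = [[2, -5], [-3, 8]]  ->  [[54128, -142553], [-85495, 225162]]
... * rho(b) = [[2, -5], [-3, 8]]  ->  [[535915, -1411064], [-846476, 2228771]]
... * rho(a) = [[0, -1], [1, 4]]  ->  [[-1411064, -6180171], [2228771, 9761560]]
... * rho(a) = [[0, -1], [1, 4]]  ->  [[-6180171, -23309620], [9761560, 36817469]]
... * rho(a) = [[0, -1], [1, 4]]  ->  [[-23309620, -87058309], [36817469, 137508316]]
... * rho(a) = [[0, -1], [1, 4]]  ->  [[-87058309, -324923616], [137508316, 513215795]]
tr = -87058309 + 513215795 = 426157486

426157486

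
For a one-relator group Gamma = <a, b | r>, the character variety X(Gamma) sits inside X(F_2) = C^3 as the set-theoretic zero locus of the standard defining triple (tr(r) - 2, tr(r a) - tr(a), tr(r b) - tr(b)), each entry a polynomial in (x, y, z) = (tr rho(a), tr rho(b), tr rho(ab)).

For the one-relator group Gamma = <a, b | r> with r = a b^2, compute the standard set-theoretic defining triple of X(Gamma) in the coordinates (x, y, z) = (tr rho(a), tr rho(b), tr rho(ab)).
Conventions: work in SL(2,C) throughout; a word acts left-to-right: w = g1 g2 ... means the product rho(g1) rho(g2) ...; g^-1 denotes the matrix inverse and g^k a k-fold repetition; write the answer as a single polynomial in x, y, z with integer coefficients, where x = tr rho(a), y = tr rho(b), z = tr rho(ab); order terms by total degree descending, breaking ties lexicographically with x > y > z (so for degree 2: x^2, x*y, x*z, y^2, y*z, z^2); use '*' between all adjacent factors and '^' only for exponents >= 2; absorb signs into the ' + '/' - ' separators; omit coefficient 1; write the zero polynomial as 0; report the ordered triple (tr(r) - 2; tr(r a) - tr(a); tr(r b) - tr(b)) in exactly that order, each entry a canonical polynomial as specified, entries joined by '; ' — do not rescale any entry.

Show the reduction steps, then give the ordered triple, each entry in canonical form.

y*z - x - 2; x*y*z - x^2 - y^2 - x + 2; y^2*z - x*y - y - z

apply: trace(a b^2) = trace(b)*trace(a b) - trace(a) = y*z - x
use: trace(b^2) = trace(b)*trace(b) - trace(1) = y^2 - 2
trace(a b^2 a) = trace(a)*trace(b^2 a) - trace(b^2) = x*y*z - x^2 - y^2 + 2
trace(a b^3) = trace(b)*trace(a b^2) - trace(a b)  (reduce the b square) = y^2*z - x*y - z
assemble the triple (trace(r) - 2; trace(r a) - x; trace(r b) - y)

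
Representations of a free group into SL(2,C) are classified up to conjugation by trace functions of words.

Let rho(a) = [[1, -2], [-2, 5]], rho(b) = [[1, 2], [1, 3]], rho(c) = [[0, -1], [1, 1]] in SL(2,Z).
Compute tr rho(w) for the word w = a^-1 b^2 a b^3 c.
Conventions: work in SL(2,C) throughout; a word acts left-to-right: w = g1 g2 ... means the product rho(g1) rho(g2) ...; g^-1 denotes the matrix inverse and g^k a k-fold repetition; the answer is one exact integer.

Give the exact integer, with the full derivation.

rho(a^-1) = [[5, 2], [2, 1]]
... * rho(b) = [[1, 2], [1, 3]]  ->  [[7, 16], [3, 7]]
... * rho(b) = [[1, 2], [1, 3]]  ->  [[23, 62], [10, 27]]
... * rho(a) = [[1, -2], [-2, 5]]  ->  [[-101, 264], [-44, 115]]
... * rho(b) = [[1, 2], [1, 3]]  ->  [[163, 590], [71, 257]]
... * rho(b) = [[1, 2], [1, 3]]  ->  [[753, 2096], [328, 913]]
... * rho(b) = [[1, 2], [1, 3]]  ->  [[2849, 7794], [1241, 3395]]
... * rho(c) = [[0, -1], [1, 1]]  ->  [[7794, 4945], [3395, 2154]]
tr = 7794 + 2154 = 9948

9948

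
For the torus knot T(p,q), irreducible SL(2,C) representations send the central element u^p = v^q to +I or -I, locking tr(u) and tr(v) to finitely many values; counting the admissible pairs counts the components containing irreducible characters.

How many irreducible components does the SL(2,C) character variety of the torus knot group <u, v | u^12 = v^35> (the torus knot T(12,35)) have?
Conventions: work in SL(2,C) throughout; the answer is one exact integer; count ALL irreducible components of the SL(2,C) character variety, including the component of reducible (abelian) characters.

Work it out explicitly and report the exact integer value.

188

For T(12,35): irreducibility forces the central element u^12 = v^35 to one of +I, -I.
On an irreducible component, tr(u) is locked at 2*cos(pi*alpha/12) for some alpha in 1..11, and tr(v) at 2*cos(pi*beta/35) for some beta in 1..34.
u^12 = (-1)^alpha I and v^35 = (-1)^beta I must agree, so alpha and beta have equal parity.
count pairs: odd alpha (6 choices) x odd beta (17), plus even alpha (5) x even beta (17): 6*17 + 5*17 = 187.
That is 187 components of irreducible characters, and with the reducible (abelian) component the total is 188.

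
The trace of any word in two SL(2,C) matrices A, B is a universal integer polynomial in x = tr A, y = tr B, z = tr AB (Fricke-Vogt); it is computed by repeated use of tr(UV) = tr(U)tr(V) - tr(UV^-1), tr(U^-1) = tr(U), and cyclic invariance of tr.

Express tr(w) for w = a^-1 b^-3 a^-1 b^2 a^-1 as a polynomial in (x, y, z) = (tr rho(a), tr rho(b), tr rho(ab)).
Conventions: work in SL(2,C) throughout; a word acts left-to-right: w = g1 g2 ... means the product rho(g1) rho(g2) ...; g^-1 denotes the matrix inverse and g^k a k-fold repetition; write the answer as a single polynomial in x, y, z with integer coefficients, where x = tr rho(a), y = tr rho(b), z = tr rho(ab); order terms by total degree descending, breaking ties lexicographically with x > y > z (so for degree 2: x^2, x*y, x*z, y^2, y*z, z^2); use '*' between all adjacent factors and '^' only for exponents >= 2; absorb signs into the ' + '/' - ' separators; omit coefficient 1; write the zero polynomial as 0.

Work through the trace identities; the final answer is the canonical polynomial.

tr(b^-1) = tr(b) = y
tr(b^-1 a) = tr(a) * tr(b) - tr(a b) = x*y - z
tr(a^-1 b^-1) = tr(b^-1) * tr(a) - tr(b^-1 a) = z
tr(a^-2 b^-1) = tr(a^-1 b^-1) * tr(a) - tr(a^-1 b^-1 a) = x*z - y
tr(b^2) = tr(b) * tr(b) - tr(1) = y^2 - 2
tr(b^2 a) = tr(b) * tr(a b) - tr(a) = y*z - x
tr(b^2 a^-1) = tr(b^2) * tr(a) - tr(b^2 a) = x*y^2 - y*z - x
tr(b a b^2) = tr(b) * tr(b a b) - tr(b a) = y^2*z - x*y - z
tr(a b a b) = tr(a b) * tr(a b) - tr(1)   [split at repeated a] = z^2 - 2
tr(b a b^2 a) = tr(b) * tr(a b a b) - tr(a b a) = y*z^2 - x*z - y
tr(a^-1 b a b^2) = tr(b a b^2) * tr(a) - tr(b a b^2 a) = x*y^2*z - x^2*y - y*z^2 + y
tr(a b^2 a^-2 b) = tr(a^-1 b a b^2) * tr(a) - tr(a^-1 b a b^2 a) = x^2*y^2*z - x^3*y - x*y*z^2 - y^2*z + 2*x*y + z
tr(b^-1 a b^2 a^-2) = tr(a b^2 a^-2) * tr(b) - tr(a b^2 a^-2 b) = -x^2*y^2*z + x^3*y + x*y^3 + x*y*z^2 - 3*x*y - z
tr(a b^2 a^-2 b^-2) = tr(b^-1 a b^2 a^-2) * tr(b) - tr(b^-1 a b^2 a^-2 b) = -x^2*y^3*z + x^3*y^2 + x*y^4 + x*y^2*z^2 - 4*x*y^2 + x
tr(b^2 a^-2 b^-3 a) = tr(a b^2 a^-2 b^-2) * tr(b) - tr(a b^2 a^-2 b^-1) = -x^2*y^4*z + x^3*y^3 + x*y^5 + x*y^3*z^2 + x^2*y^2*z - x^3*y - 5*x*y^3 - x*y*z^2 + 4*x*y + z
tr(a^-1 b^-3 a^-1 b^2 a^-1) = tr(b^2 a^-2 b^-3) * tr(a) - tr(b^2 a^-2 b^-3 a) = x^2*y^4*z - x^3*y^3 - x*y^5 - x*y^3*z^2 - x^2*y^2*z + x^3*y + 5*x*y^3 + x*y*z^2 + x^2*z - 5*x*y - z

x^2*y^4*z - x^3*y^3 - x*y^5 - x*y^3*z^2 - x^2*y^2*z + x^3*y + 5*x*y^3 + x*y*z^2 + x^2*z - 5*x*y - z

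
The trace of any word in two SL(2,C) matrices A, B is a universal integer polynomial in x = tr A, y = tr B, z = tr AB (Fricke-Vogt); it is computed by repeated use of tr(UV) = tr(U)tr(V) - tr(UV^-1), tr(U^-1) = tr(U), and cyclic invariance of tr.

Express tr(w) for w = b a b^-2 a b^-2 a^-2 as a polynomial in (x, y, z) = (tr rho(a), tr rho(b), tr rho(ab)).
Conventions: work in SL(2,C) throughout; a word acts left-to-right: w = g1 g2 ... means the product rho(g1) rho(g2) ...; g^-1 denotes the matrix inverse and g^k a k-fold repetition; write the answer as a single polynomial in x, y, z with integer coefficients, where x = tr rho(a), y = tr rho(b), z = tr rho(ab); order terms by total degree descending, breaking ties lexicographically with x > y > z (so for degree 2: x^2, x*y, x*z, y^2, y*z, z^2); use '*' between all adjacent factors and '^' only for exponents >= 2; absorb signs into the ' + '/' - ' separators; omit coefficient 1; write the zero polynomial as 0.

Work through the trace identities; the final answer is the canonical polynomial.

trace(a^2) = trace(a) * trace(a) - trace(1)   [square of a] = x^2 - 2
trace(a^2 b) = trace(a) * trace(b a) - trace(b)   [square of a] = x*z - y
trace(a^2 b^-1) = trace(a^2) * trace(b) - trace(a^2 b)   [inverse elimination on b] = x^2*y - x*z - y
trace(a b^-2 a) = trace(a^2 b^-1) * trace(b) - trace(a^2)   [inverse elimination on b] = x^2*y^2 - x*y*z - x^2 - y^2 + 2
trace(a b a b) = trace(b a) * trace(b a) - trace(1)   [split at a repeated b] = z^2 - 2
trace(a b a b^-1) = trace(a b a) * trace(b) - trace(a b a b)   [inverse elimination on b] = x*y*z - y^2 - z^2 + 2
trace(a b^-2 a b) = trace(a b a b^-1) * trace(b) - trace(a b a)   [inverse elimination on b] = x*y^2*z - y^3 - y*z^2 - x*z + 3*y
trace(a b^-2 a b^-1) = trace(a b^-2 a) * trace(b) - trace(a b^-2 a b)   [inverse elimination on b] = x^2*y^3 - 2*x*y^2*z - x^2*y + y*z^2 + x*z - y
trace(a^2 b a) = trace(a) * trace(a b a) - trace(a b)   [square of a] = x^2*z - x*y - z
trace(b a b) = trace(b) * trace(a b) - trace(a)   [square of b] = y*z - x
trace(a^2 b a b) = trace(a) * trace(b a b a) - trace(b a b)   [square of a] = x*z^2 - y*z - x
trace(a b a b^-1 a) = trace(a^2 b a) * trace(b) - trace(a^2 b a b)   [inverse elimination on b] = x^2*y*z - x*y^2 - x*z^2 + x
trace(a b a b a b) = trace(a b) * trace(a b a b) - trace(a^-1 b^-1)   [split at a repeated a] = z^3 - 3*z
trace(a b a b^-1 a b) = trace(a b a b a) * trace(b) - trace(a b a b a b)   [inverse elimination on b] = x*y*z^2 - y^2*z - z^3 - x*y + 3*z
trace(a b a b^-1 a b^-1) = trace(a b a b^-1 a) * trace(b) - trace(a b a b^-1 a b)   [inverse elimination on b] = x^2*y^2*z - x*y^3 - 2*x*y*z^2 + y^2*z + z^3 + 2*x*y - 3*z
trace(b^-1 a b^-2 a b a) = trace(a b a b^-1 a b^-1) * trace(b) - trace(a b a b^-1 a)   [inverse elimination on b] = x^2*y^3*z - x*y^4 - 2*x*y^2*z^2 - x^2*y*z + y^3*z + y*z^3 + 3*x*y^2 + x*z^2 - 3*y*z - x
trace(a b a^2 b^-1) = trace(a b a^2) * trace(b) - trace(a b a^2 b)   [inverse elimination on b] = x^2*y*z - x*y^2 - x*z^2 + x
trace(a b^-2 a b a) = trace(a b a^2 b^-1) * trace(b) - trace(a b a^2)   [inverse elimination on b] = x^2*y^2*z - x*y^3 - x*y*z^2 - x^2*z + 2*x*y + z
trace(b a b^-2 a b^-2 a) = trace(b^-1 a b^-2 a b a) * trace(b) - trace(b^-1 a b^-2 a b a b)   [inverse elimination on b] = x^2*y^4*z - x*y^5 - 2*x*y^3*z^2 - 2*x^2*y^2*z + y^4*z + y^2*z^3 + 4*x*y^3 + 2*x*y*z^2 + x^2*z - 3*y^2*z - 3*x*y - z
trace(a^-1 b a b^-2 a b^-2) = trace(b a b^-2 a b^-2) * trace(a) - trace(b a b^-2 a b^-2 a)   [inverse elimination on a] = -x^2*y^4*z + x^3*y^3 + x*y^5 + 2*x*y^3*z^2 - y^4*z - y^2*z^3 - x^3*y - 4*x*y^3 - x*y*z^2 + 3*y^2*z + 2*x*y + z
trace(b a b^-2 a b^-2 a^-2) = trace(a^-1 b a b^-2 a b^-2) * trace(a) - trace(a^-1 b a b^-2 a b^-2 a)   [inverse elimination on a] = -x^3*y^4*z + x^4*y^3 + x^2*y^5 + 2*x^2*y^3*z^2 - x*y^4*z - x*y^2*z^3 - x^4*y - 5*x^2*y^3 - x^2*y*z^2 + 5*x*y^2*z + 3*x^2*y - y*z^2 + y

-x^3*y^4*z + x^4*y^3 + x^2*y^5 + 2*x^2*y^3*z^2 - x*y^4*z - x*y^2*z^3 - x^4*y - 5*x^2*y^3 - x^2*y*z^2 + 5*x*y^2*z + 3*x^2*y - y*z^2 + y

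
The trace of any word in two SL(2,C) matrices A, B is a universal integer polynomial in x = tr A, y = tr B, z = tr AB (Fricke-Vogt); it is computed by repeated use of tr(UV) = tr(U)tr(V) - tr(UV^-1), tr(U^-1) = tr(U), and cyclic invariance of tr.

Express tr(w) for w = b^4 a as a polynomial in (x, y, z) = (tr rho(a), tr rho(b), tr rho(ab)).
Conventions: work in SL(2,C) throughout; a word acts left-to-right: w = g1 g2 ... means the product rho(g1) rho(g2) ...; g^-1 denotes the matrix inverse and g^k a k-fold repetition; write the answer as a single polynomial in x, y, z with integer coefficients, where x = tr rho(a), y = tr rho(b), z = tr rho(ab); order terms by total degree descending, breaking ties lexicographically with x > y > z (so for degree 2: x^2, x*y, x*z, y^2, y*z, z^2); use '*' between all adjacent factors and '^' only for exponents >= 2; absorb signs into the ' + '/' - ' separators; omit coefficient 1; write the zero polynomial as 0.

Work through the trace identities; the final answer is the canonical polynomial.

apply: tr(a b^2) = tr(b) * tr(a b) - tr(a)  (reduce the b square) = y*z - x
tr(b a b^2) = tr(b) * tr(a b^2) - tr(a b)  (reduce the b square) = y^2*z - x*y - z
tr(b^4 a) = tr(b) * tr(b a b^2) - tr(b a b)  (reduce the b square) = y^3*z - x*y^2 - 2*y*z + x

y^3*z - x*y^2 - 2*y*z + x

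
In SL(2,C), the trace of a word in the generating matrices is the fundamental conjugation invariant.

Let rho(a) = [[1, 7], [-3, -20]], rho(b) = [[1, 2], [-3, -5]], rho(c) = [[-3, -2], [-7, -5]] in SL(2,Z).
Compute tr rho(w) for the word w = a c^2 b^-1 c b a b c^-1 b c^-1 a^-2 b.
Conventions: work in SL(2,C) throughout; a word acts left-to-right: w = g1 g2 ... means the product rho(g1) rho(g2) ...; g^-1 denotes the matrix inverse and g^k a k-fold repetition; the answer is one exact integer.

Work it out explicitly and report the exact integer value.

rho(a) = [[1, 7], [-3, -20]]
... * rho(c) = [[-3, -2], [-7, -5]]  ->  [[-52, -37], [149, 106]]
... * rho(c) = [[-3, -2], [-7, -5]]  ->  [[415, 289], [-1189, -828]]
... * rho(b^-1) = [[-5, -2], [3, 1]]  ->  [[-1208, -541], [3461, 1550]]
... * rho(c) = [[-3, -2], [-7, -5]]  ->  [[7411, 5121], [-21233, -14672]]
... * rho(b) = [[1, 2], [-3, -5]]  ->  [[-7952, -10783], [22783, 30894]]
... * rho(a) = [[1, 7], [-3, -20]]  ->  [[24397, 159996], [-69899, -458399]]
... * rho(b) = [[1, 2], [-3, -5]]  ->  [[-455591, -751186], [1305298, 2152197]]
... * rho(c^-1) = [[-5, 2], [7, -3]]  ->  [[-2980347, 1342376], [8538889, -3845995]]
... * rho(b) = [[1, 2], [-3, -5]]  ->  [[-7007475, -12672574], [20076874, 36307753]]
... * rho(c^-1) = [[-5, 2], [7, -3]]  ->  [[-53670643, 24002772], [153769901, -68769511]]
... * rho(a^-1) = [[-20, -7], [3, 1]]  ->  [[1145421176, 399697273], [-3281706553, -1145158818]]
... * rho(a^-1) = [[-20, -7], [3, 1]]  ->  [[-21709331701, -7618250959], [62198654606, 21826787053]]
... * rho(b) = [[1, 2], [-3, -5]]  ->  [[1145421176, -5327408607], [-3281706553, 15263373947]]
tr = 1145421176 + 15263373947 = 16408795123

16408795123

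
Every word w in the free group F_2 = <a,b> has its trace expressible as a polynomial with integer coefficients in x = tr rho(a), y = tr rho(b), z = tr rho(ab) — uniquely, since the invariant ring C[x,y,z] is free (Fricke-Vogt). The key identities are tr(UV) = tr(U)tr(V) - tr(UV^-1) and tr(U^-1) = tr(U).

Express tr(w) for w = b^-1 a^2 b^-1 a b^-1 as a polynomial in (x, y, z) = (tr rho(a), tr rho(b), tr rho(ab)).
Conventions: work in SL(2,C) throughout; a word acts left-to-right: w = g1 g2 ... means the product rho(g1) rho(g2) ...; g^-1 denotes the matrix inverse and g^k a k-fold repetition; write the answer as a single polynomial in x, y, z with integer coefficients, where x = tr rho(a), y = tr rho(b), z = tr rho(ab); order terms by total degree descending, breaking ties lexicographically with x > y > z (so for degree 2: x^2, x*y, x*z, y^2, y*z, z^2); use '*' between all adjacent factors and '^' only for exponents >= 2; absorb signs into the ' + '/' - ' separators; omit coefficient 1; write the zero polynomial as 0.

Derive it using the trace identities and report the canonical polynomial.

tr(a^2) = tr(a) tr(a) - tr(1) = x^2 - 2
tr(a^3) = tr(a) tr(a^2) - tr(a) = x^3 - 3*x
tr(a b a) = tr(a) tr(b a) - tr(b) = x*z - y
tr(a^3 b) = tr(a) tr(a b a) - tr(a b) = x^2*z - x*y - z
tr(a b^-1 a^2) = tr(a^3) tr(b) - tr(a^3 b) = x^3*y - x^2*z - 2*x*y + z
tr(b a b a) = tr(a b) tr(a b) - tr(1)   [split at repeated a] = z^2 - 2
tr(b a b) = tr(b) tr(a b) - tr(a) = y*z - x
tr(a^2 b a b) = tr(a) tr(b a b a) - tr(b a b) = x*z^2 - y*z - x
tr(a b^-1 a^2 b) = tr(a^2 b a) tr(b) - tr(a^2 b a b) = x^2*y*z - x*y^2 - x*z^2 + x
tr(b^-1 a^2 b^-1 a) = tr(a b^-1 a^2) tr(b) - tr(a b^-1 a^2 b) = x^3*y^2 - 2*x^2*y*z - x*y^2 + x*z^2 + y*z - x
tr(b^-1 a^2 b^-1 a b^-1) = tr(b^-1 a^2 b^-1 a) tr(b) - tr(b^-1 a^2 b^-1 a b) = x^3*y^3 - 2*x^2*y^2*z - x^3*y - x*y^3 + x*y*z^2 + x^2*z + y^2*z + x*y - z

x^3*y^3 - 2*x^2*y^2*z - x^3*y - x*y^3 + x*y*z^2 + x^2*z + y^2*z + x*y - z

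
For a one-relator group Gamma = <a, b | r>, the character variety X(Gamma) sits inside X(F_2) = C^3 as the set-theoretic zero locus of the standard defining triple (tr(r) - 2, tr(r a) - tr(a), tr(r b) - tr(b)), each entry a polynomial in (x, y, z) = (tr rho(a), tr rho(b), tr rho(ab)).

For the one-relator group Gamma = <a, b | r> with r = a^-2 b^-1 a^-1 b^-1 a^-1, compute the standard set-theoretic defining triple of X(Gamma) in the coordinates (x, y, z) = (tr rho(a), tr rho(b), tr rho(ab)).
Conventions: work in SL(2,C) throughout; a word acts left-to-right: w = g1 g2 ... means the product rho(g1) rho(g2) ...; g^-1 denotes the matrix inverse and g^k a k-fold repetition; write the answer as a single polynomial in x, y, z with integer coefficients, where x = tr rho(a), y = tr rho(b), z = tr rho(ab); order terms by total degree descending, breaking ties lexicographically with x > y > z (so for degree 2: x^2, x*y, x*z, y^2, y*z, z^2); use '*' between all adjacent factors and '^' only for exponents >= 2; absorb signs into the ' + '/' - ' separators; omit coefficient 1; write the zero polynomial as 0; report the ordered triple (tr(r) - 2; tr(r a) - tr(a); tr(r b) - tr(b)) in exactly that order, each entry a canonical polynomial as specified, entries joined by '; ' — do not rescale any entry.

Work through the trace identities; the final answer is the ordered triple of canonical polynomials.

x^2*z^2 - x*y*z - x^2 - z^2; x*z^2 - y*z - 2*x; x^2*y*z^2 - x*y^2*z - x*z^3 - x^2*y + 2*x*z

tr(a^-1) = tr(a) = x
reduce: tr(a^-2) = tr(a^-1)*tr(a) - tr(1)   [inverse elimination on a] = x^2 - 2
reduce: tr(a^-3) = tr(a^-2)*tr(a) - tr(a^-1)   [inverse elimination on a] = x^3 - 3*x
tr(a^-1 b) = tr(b)*tr(a) - tr(b a)   [inverse elimination on a] = x*y - z
so tr(a^-2 b) = tr(a^-1 b)*tr(a) - tr(a^-1 b a)   [inverse elimination on a] = x^2*y - x*z - y
reduce: tr(a^-3 b) = tr(a^-2 b)*tr(a) - tr(a^-2 b a)   [inverse elimination on a] = x^3*y - x^2*z - 2*x*y + z
tr(a^-1 b^-1 a^-2) = tr(a^-3)*tr(b) - tr(a^-3 b)   [inverse elimination on b] = x^2*z - x*y - z
so tr(a^-1 b^-1 a^-1) = tr(a^-1 b^-1)*tr(a) - tr(a^-1 b^-1 a)   [inverse elimination on a] = x*z - y
tr(a^-1 b^-1 a^-3) = tr(a^-1 b^-1 a^-2)*tr(a) - tr(a^-1 b^-1 a^-1)   [inverse elimination on a] = x^3*z - x^2*y - 2*x*z + y
reduce: tr(b^2) = tr(b)*tr(b) - tr(1)   [square of b] = y^2 - 2
tr(b^2 a) = tr(b)*tr(a b) - tr(a)   [square of b] = y*z - x
so tr(b a^-1 b) = tr(b^2)*tr(a) - tr(b^2 a)   [inverse elimination on a] = x*y^2 - y*z - x
reduce: tr(b a b a) = tr(a b)*tr(a b) - tr(1)   [split at a repeated a] = z^2 - 2
tr(b a^-1 b a) = tr(b a b)*tr(a) - tr(b a b a)   [inverse elimination on a] = x*y*z - x^2 - z^2 + 2
tr(a^-1 b a^-1 b) = tr(b a^-1 b)*tr(a) - tr(b a^-1 b a)   [inverse elimination on a] = x^2*y^2 - 2*x*y*z + z^2 - 2
reduce: tr(a^-1 b a^-1 b^-1) = tr(a^-1 b a^-1)*tr(b) - tr(a^-1 b a^-1 b)   [inverse elimination on b] = x*y*z - y^2 - z^2 + 2
reduce: tr(a^-1 b a^-1 b^-1 a^-1) = tr(a^-1 b a^-1 b^-1)*tr(a) - tr(a^-1 b a^-1 b^-1 a)   [inverse elimination on a] = x^2*y*z - x*y^2 - x*z^2 + x
tr(a^-1 b^-1 a^-3 b) = tr(a^-1 b a^-1 b^-1 a^-1)*tr(a) - tr(a^-1 b a^-1 b^-1)   [inverse elimination on a] = x^3*y*z - x^2*y^2 - x^2*z^2 - x*y*z + x^2 + y^2 + z^2 - 2
tr(a^-2 b^-1 a^-1 b^-1 a^-1) = tr(a^-1 b^-1 a^-3)*tr(b) - tr(a^-1 b^-1 a^-3 b)   [inverse elimination on b] = x^2*z^2 - x*y*z - x^2 - z^2 + 2
reduce: tr(a^-2 b^-1 a^-1 b^-1) = tr(a^-1 b^-1 a^-1 b^-1)*tr(a) - tr(a^-1 b^-1 a^-1 b^-1 a) = x*z^2 - y*z - x
tr(b a^2 b) = tr(b)*tr(a^2 b) - tr(a^2)   [square of b] = x*y*z - x^2 - y^2 + 2
so tr(a b a^-1 b a) = tr(b a^2 b)*tr(a) - tr(b a^2 b a)   [inverse elimination on a] = x^2*y*z - x^3 - x*y^2 - x*z^2 + y*z + 3*x
tr(b a b a b) = tr(b)*tr(a b a b) - tr(a b a)   [square of b] = y*z^2 - x*z - y
so tr(b a b a b a) = tr(b a b a)*tr(b a) - tr(a b)   [split at a repeated b] = z^3 - 3*z
reduce: tr(a b a^-1 b a b) = tr(b a b a b)*tr(a) - tr(b a b a b a)   [inverse elimination on a] = x*y*z^2 - x^2*z - z^3 - x*y + 3*z
tr(b a^-1 b a b^-1 a) = tr(a b a^-1 b a)*tr(b) - tr(a b a^-1 b a b)   [inverse elimination on b] = x^2*y^2*z - x^3*y - x*y^3 - 2*x*y*z^2 + x^2*z + y^2*z + z^3 + 4*x*y - 3*z
tr(b^-1 a^-1 b a^-1 b a) = tr(b a^-1 b a b^-1)*tr(a) - tr(b a^-1 b a b^-1 a)   [inverse elimination on a] = -x^2*y^2*z + x^3*y + x*y^3 + 2*x*y*z^2 - x^2*z - y^2*z - z^3 - 3*x*y + 3*z
reduce: tr(a^-1 b a^-1 b^-1 a^-1 b) = tr(b^-1 a^-1 b a^-1 b)*tr(a) - tr(b^-1 a^-1 b a^-1 b a)   [inverse elimination on a] = x^2*y^2*z - x*y^3 - 2*x*y*z^2 + y^2*z + z^3 + 2*x*y - 3*z
reduce: tr(b^-1 a^-1 b^-1 a^-1 b a^-1) = tr(a^-1 b a^-1 b^-1 a^-1)*tr(b) - tr(a^-1 b a^-1 b^-1 a^-1 b)   [inverse elimination on b] = x*y*z^2 - y^2*z - z^3 - x*y + 3*z
so tr(a^-2 b^-1 a^-1 b^-1 a^-1 b) = tr(b^-1 a^-1 b^-1 a^-1 b a^-1)*tr(a) - tr(b^-1 a^-1 b^-1 a^-1 b)   [inverse elimination on a] = x^2*y*z^2 - x*y^2*z - x*z^3 - x^2*y + 2*x*z + y
assemble the triple (tr(r) - 2; tr(r a) - x; tr(r b) - y)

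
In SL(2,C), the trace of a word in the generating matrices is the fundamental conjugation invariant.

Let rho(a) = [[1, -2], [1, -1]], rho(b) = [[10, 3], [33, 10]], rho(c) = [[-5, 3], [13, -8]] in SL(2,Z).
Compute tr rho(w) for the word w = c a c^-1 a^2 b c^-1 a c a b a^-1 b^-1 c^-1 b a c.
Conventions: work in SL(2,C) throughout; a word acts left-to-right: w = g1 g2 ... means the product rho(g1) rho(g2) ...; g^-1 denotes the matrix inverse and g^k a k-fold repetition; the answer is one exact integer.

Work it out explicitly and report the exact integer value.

rho(c) = [[-5, 3], [13, -8]]
... * rho(a) = [[1, -2], [1, -1]]  ->  [[-2, 7], [5, -18]]
... * rho(c^-1) = [[-8, -3], [-13, -5]]  ->  [[-75, -29], [194, 75]]
... * rho(a) = [[1, -2], [1, -1]]  ->  [[-104, 179], [269, -463]]
... * rho(a) = [[1, -2], [1, -1]]  ->  [[75, 29], [-194, -75]]
... * rho(b) = [[10, 3], [33, 10]]  ->  [[1707, 515], [-4415, -1332]]
... * rho(c^-1) = [[-8, -3], [-13, -5]]  ->  [[-20351, -7696], [52636, 19905]]
... * rho(a) = [[1, -2], [1, -1]]  ->  [[-28047, 48398], [72541, -125177]]
... * rho(c) = [[-5, 3], [13, -8]]  ->  [[769409, -471325], [-1990006, 1219039]]
... * rho(a) = [[1, -2], [1, -1]]  ->  [[298084, -1067493], [-770967, 2760973]]
... * rho(b) = [[10, 3], [33, 10]]  ->  [[-32246429, -9780678], [83402439, 25296829]]
... * rho(a^-1) = [[-1, 2], [-1, 1]]  ->  [[42027107, -74273536], [-108699268, 192101707]]
... * rho(b^-1) = [[10, -3], [-33, 10]]  ->  [[2871297758, -868816681], [-7426349011, 2247114874]]
... * rho(c^-1) = [[-8, -3], [-13, -5]]  ->  [[-11675765211, -4269809869], [30198298726, 11043472663]]
... * rho(b) = [[10, 3], [33, 10]]  ->  [[-257661377787, -77725394323], [666417585139, 201029622808]]
... * rho(a) = [[1, -2], [1, -1]]  ->  [[-335386772110, 593048149897], [867447207947, -1533864793086]]
... * rho(c) = [[-5, 3], [13, -8]]  ->  [[9386559809211, -5750545515506], [-24277478349853, 14873259968529]]
tr = 9386559809211 + 14873259968529 = 24259819777740

24259819777740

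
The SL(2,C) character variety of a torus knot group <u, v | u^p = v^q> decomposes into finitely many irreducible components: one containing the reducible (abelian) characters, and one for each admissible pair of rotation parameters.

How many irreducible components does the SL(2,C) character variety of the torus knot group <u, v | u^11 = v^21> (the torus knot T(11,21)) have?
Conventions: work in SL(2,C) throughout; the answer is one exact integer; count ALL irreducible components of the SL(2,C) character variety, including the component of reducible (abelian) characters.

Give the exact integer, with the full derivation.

In the torus knot group T(11,21), u^11 = v^21 is central, so an irreducible representation sends it to +I or -I (Schur).
So on each irreducible component the traces are pinned: tr(u) = 2*cos(pi*alpha/11) with 1 <= alpha <= 10, tr(v) = 2*cos(pi*beta/21) with 1 <= beta <= 20.
u^11 = (-1)^alpha I and v^21 = (-1)^beta I must agree, so alpha and beta have equal parity.
count pairs: odd alpha (5 choices) x odd beta (10), plus even alpha (5) x even beta (10): 5*10 + 5*10 = 100.
components with irreducible characters: 100; plus the single component of reducible (abelian) characters: total 101.

101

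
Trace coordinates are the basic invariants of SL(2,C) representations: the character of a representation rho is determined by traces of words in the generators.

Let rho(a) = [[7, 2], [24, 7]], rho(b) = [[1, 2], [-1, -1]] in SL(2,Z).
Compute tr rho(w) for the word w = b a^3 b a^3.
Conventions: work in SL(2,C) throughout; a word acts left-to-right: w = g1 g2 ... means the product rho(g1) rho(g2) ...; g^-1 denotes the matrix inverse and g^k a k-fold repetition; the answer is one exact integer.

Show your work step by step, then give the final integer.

80460898

rho(b) = [[1, 2], [-1, -1]]
... * rho(a) = [[7, 2], [24, 7]]  ->  [[55, 16], [-31, -9]]
... * rho(a) = [[7, 2], [24, 7]]  ->  [[769, 222], [-433, -125]]
... * rho(a) = [[7, 2], [24, 7]]  ->  [[10711, 3092], [-6031, -1741]]
... * rho(b) = [[1, 2], [-1, -1]]  ->  [[7619, 18330], [-4290, -10321]]
... * rho(a) = [[7, 2], [24, 7]]  ->  [[493253, 143548], [-277734, -80827]]
... * rho(a) = [[7, 2], [24, 7]]  ->  [[6897923, 1991342], [-3883986, -1121257]]
... * rho(a) = [[7, 2], [24, 7]]  ->  [[96077669, 27735240], [-54098070, -15616771]]
tr = 96077669 + -15616771 = 80460898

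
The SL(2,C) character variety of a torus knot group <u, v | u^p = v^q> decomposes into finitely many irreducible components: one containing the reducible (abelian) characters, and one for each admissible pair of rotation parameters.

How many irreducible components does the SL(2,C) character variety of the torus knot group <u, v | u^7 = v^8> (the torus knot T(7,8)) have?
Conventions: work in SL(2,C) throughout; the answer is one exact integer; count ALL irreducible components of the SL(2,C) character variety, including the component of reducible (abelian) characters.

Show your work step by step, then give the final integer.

In the torus knot group T(7,8), u^7 = v^8 is central, so an irreducible representation sends it to +I or -I (Schur).
So on each irreducible component the traces are pinned: tr(u) = 2*cos(pi*alpha/7) with 1 <= alpha <= 6, tr(v) = 2*cos(pi*beta/8) with 1 <= beta <= 7.
u^7 = (-1)^alpha I and v^8 = (-1)^beta I must agree, so alpha and beta have equal parity.
Enumerate parity-matched pairs: 3*4 odd-odd plus 3*3 even-even gives 21.
components with irreducible characters: 21; plus the single component of reducible (abelian) characters: total 22.

22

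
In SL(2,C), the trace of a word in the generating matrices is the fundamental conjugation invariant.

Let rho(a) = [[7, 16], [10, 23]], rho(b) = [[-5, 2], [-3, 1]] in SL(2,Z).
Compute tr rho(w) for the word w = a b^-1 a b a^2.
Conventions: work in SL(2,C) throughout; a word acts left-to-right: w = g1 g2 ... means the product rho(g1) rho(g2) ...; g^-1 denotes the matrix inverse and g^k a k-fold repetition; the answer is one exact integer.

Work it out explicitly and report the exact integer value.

rho(a) = [[7, 16], [10, 23]]
... * rho(b^-1) = [[1, -2], [3, -5]]  ->  [[55, -94], [79, -135]]
... * rho(a) = [[7, 16], [10, 23]]  ->  [[-555, -1282], [-797, -1841]]
... * rho(b) = [[-5, 2], [-3, 1]]  ->  [[6621, -2392], [9508, -3435]]
... * rho(a) = [[7, 16], [10, 23]]  ->  [[22427, 50920], [32206, 73123]]
... * rho(a) = [[7, 16], [10, 23]]  ->  [[666189, 1529992], [956672, 2197125]]
tr = 666189 + 2197125 = 2863314

2863314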